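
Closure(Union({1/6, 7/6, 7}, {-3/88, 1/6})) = {-3/88, 1/6, 7/6, 7}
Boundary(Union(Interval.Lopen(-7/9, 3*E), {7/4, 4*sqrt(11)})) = {-7/9, 4*sqrt(11), 3*E}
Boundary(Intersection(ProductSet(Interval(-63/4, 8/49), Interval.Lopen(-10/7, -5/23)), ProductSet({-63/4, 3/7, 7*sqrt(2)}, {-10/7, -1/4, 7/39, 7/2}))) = ProductSet({-63/4}, {-1/4})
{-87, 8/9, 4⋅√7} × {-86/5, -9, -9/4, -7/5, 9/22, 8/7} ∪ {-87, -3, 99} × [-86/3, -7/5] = ({-87, -3, 99} × [-86/3, -7/5]) ∪ ({-87, 8/9, 4⋅√7} × {-86/5, -9, -9/4, -7/5, 9/22, 8/7})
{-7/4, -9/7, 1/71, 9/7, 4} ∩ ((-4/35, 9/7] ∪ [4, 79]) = {1/71, 9/7, 4}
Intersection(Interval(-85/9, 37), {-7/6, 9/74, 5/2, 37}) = {-7/6, 9/74, 5/2, 37}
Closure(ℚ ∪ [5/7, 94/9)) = ℚ ∪ (-∞, ∞)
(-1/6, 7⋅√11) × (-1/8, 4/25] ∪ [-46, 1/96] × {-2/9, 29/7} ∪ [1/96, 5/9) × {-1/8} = ([1/96, 5/9) × {-1/8}) ∪ ([-46, 1/96] × {-2/9, 29/7}) ∪ ((-1/6, 7⋅√11) × (-1/8, 4/25])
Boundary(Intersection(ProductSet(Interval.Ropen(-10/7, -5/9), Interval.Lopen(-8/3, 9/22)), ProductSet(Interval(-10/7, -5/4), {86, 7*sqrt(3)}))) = EmptySet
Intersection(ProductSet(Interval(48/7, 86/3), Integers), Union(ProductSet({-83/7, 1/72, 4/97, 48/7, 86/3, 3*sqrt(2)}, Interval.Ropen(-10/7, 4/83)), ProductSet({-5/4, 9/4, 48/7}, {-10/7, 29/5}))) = ProductSet({48/7, 86/3}, Range(-1, 1, 1))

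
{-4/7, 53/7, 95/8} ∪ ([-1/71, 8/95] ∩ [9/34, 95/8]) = {-4/7, 53/7, 95/8}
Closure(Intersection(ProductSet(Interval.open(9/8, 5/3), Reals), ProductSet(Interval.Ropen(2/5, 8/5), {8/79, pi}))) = ProductSet(Interval(9/8, 8/5), {8/79, pi})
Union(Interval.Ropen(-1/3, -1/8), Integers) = Union(Integers, Interval.Ropen(-1/3, -1/8))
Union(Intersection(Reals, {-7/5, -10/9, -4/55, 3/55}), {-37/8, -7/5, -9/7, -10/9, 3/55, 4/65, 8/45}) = {-37/8, -7/5, -9/7, -10/9, -4/55, 3/55, 4/65, 8/45}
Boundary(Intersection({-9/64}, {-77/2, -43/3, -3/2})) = EmptySet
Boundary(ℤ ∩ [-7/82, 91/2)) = {0, 1, …, 45}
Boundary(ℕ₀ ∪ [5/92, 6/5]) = {5/92, 6/5} ∪ (ℕ₀ \ (5/92, 6/5))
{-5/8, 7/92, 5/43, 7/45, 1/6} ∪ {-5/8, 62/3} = {-5/8, 7/92, 5/43, 7/45, 1/6, 62/3}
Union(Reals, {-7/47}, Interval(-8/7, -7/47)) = Interval(-oo, oo)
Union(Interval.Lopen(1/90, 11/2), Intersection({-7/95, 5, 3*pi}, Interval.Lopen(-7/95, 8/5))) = Interval.Lopen(1/90, 11/2)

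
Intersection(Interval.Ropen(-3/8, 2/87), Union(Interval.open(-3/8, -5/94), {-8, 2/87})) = Interval.open(-3/8, -5/94)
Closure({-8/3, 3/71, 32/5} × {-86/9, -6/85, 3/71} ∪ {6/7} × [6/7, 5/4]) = ({6/7} × [6/7, 5/4]) ∪ ({-8/3, 3/71, 32/5} × {-86/9, -6/85, 3/71})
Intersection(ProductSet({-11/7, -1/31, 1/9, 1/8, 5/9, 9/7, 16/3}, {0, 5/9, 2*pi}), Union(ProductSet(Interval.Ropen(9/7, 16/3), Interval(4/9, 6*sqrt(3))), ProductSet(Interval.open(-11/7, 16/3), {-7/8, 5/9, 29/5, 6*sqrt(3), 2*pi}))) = ProductSet({-1/31, 1/9, 1/8, 5/9, 9/7}, {5/9, 2*pi})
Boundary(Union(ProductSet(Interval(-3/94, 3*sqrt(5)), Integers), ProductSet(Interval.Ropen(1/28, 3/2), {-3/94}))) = Union(ProductSet(Interval(-3/94, 3*sqrt(5)), Integers), ProductSet(Interval(1/28, 3/2), {-3/94}))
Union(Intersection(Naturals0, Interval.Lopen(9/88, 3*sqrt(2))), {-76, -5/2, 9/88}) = Union({-76, -5/2, 9/88}, Range(1, 5, 1))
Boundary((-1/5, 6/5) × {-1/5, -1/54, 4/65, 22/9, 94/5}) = [-1/5, 6/5] × {-1/5, -1/54, 4/65, 22/9, 94/5}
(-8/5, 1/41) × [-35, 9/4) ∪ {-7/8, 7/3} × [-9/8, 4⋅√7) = ((-8/5, 1/41) × [-35, 9/4)) ∪ ({-7/8, 7/3} × [-9/8, 4⋅√7))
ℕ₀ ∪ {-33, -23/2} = {-33, -23/2} ∪ ℕ₀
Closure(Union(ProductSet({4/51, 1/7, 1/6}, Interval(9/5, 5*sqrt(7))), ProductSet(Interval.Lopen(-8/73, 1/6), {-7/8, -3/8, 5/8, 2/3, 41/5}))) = Union(ProductSet({4/51, 1/7, 1/6}, Interval(9/5, 5*sqrt(7))), ProductSet(Interval(-8/73, 1/6), {-7/8, -3/8, 5/8, 2/3, 41/5}))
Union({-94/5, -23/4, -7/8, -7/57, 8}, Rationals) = Rationals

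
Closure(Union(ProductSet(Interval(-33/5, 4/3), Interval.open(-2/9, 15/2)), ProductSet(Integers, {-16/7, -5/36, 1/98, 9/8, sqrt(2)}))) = Union(ProductSet(Integers, {-16/7, -5/36, 1/98, 9/8, sqrt(2)}), ProductSet(Interval(-33/5, 4/3), Interval(-2/9, 15/2)))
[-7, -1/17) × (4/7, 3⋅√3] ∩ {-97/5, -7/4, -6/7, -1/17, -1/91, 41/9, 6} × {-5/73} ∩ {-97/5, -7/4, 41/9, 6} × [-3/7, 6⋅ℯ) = ∅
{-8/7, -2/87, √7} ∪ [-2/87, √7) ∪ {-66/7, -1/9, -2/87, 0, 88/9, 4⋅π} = {-66/7, -8/7, -1/9, 88/9, 4⋅π} ∪ [-2/87, √7]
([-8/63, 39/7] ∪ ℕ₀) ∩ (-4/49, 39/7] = (-4/49, 39/7] ∪ {0, 1, …, 5}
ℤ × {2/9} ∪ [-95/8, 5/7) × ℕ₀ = (ℤ × {2/9}) ∪ ([-95/8, 5/7) × ℕ₀)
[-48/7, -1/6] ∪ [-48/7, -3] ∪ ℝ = (-∞, ∞)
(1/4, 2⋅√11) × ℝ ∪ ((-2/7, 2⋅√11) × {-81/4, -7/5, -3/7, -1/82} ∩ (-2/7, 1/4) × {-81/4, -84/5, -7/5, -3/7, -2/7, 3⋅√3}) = ((-2/7, 1/4) × {-81/4, -7/5, -3/7}) ∪ ((1/4, 2⋅√11) × ℝ)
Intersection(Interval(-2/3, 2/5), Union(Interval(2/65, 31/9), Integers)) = Union(Interval(2/65, 2/5), Range(0, 1, 1))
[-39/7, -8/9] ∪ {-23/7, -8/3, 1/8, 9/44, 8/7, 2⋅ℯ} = [-39/7, -8/9] ∪ {1/8, 9/44, 8/7, 2⋅ℯ}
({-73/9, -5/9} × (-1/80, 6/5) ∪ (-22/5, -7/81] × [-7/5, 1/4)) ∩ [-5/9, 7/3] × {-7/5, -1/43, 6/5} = [-5/9, -7/81] × {-7/5, -1/43}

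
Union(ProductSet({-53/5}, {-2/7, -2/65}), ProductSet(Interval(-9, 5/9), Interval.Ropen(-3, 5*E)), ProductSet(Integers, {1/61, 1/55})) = Union(ProductSet({-53/5}, {-2/7, -2/65}), ProductSet(Integers, {1/61, 1/55}), ProductSet(Interval(-9, 5/9), Interval.Ropen(-3, 5*E)))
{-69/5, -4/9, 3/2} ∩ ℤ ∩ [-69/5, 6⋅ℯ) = ∅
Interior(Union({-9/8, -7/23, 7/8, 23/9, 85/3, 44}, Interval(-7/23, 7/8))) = Interval.open(-7/23, 7/8)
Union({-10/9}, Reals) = Reals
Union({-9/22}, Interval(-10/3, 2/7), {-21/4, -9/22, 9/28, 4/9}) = Union({-21/4, 9/28, 4/9}, Interval(-10/3, 2/7))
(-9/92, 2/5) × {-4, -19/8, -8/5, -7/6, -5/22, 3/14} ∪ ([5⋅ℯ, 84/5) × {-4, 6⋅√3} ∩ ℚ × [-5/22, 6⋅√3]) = ((-9/92, 2/5) × {-4, -19/8, -8/5, -7/6, -5/22, 3/14}) ∪ ((ℚ ∩ [5⋅ℯ, 84/5)) × {6⋅√3})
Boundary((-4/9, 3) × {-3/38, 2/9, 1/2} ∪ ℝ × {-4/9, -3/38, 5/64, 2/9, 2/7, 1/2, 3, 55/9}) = ℝ × {-4/9, -3/38, 5/64, 2/9, 2/7, 1/2, 3, 55/9}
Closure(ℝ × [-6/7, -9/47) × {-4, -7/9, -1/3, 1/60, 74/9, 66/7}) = ℝ × [-6/7, -9/47] × {-4, -7/9, -1/3, 1/60, 74/9, 66/7}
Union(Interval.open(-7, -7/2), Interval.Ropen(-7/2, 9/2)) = Interval.open(-7, 9/2)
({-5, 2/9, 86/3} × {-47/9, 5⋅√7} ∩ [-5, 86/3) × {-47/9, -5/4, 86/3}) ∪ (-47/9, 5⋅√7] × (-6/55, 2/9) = ({-5, 2/9} × {-47/9}) ∪ ((-47/9, 5⋅√7] × (-6/55, 2/9))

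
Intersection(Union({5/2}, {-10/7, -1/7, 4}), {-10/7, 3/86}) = {-10/7}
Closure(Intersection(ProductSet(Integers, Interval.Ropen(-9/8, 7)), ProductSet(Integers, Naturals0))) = ProductSet(Integers, Range(0, 7, 1))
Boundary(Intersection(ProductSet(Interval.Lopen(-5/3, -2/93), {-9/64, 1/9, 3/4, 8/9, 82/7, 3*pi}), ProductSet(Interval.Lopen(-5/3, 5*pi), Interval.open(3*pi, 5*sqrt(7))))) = ProductSet(Interval(-5/3, -2/93), {82/7})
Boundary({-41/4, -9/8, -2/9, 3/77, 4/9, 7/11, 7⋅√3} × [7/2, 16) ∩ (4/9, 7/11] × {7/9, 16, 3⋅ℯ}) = {7/11} × {3⋅ℯ}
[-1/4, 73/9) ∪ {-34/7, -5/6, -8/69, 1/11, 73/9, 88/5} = {-34/7, -5/6, 88/5} ∪ [-1/4, 73/9]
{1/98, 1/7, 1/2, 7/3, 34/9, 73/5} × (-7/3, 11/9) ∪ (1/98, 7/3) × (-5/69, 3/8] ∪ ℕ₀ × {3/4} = (ℕ₀ × {3/4}) ∪ ((1/98, 7/3) × (-5/69, 3/8]) ∪ ({1/98, 1/7, 1/2, 7/3, 34/9, 73/5} × (-7/3, 11/9))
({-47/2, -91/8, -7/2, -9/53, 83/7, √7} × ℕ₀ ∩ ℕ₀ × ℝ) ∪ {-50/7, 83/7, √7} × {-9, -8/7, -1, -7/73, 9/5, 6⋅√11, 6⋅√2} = {-50/7, 83/7, √7} × {-9, -8/7, -1, -7/73, 9/5, 6⋅√11, 6⋅√2}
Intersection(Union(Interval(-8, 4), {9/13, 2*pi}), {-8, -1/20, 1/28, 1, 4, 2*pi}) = {-8, -1/20, 1/28, 1, 4, 2*pi}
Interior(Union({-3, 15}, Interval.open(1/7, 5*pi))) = Interval.open(1/7, 5*pi)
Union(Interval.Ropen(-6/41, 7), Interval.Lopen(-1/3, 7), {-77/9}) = Union({-77/9}, Interval.Lopen(-1/3, 7))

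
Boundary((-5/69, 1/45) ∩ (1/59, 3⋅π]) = {1/59, 1/45}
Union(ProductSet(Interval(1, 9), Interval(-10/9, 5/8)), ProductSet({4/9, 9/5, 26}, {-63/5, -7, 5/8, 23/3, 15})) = Union(ProductSet({4/9, 9/5, 26}, {-63/5, -7, 5/8, 23/3, 15}), ProductSet(Interval(1, 9), Interval(-10/9, 5/8)))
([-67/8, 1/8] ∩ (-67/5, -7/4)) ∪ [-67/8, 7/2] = [-67/8, 7/2]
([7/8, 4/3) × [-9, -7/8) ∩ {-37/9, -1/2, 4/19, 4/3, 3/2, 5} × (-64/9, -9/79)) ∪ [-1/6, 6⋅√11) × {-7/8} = [-1/6, 6⋅√11) × {-7/8}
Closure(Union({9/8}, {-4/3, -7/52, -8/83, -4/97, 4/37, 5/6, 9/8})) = {-4/3, -7/52, -8/83, -4/97, 4/37, 5/6, 9/8}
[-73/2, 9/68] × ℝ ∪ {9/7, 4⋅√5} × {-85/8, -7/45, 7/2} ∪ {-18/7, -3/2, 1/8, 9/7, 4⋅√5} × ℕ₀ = ([-73/2, 9/68] × ℝ) ∪ ({9/7, 4⋅√5} × {-85/8, -7/45, 7/2}) ∪ ({-18/7, -3/2, 1/8, 9/7, 4⋅√5} × ℕ₀)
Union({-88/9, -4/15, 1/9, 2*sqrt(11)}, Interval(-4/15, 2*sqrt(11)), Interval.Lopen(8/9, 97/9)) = Union({-88/9}, Interval(-4/15, 97/9))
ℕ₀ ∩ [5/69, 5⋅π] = {1, 2, …, 15}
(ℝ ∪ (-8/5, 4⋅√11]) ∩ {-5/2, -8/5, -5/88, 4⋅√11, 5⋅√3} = {-5/2, -8/5, -5/88, 4⋅√11, 5⋅√3}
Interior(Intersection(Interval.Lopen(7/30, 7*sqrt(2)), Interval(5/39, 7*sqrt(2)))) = Interval.open(7/30, 7*sqrt(2))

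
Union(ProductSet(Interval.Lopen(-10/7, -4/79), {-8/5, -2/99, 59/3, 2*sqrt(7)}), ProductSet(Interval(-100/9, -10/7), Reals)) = Union(ProductSet(Interval(-100/9, -10/7), Reals), ProductSet(Interval.Lopen(-10/7, -4/79), {-8/5, -2/99, 59/3, 2*sqrt(7)}))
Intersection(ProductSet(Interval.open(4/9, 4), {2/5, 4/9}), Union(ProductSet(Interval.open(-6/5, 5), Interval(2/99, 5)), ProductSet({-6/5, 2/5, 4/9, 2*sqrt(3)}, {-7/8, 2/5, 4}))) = ProductSet(Interval.open(4/9, 4), {2/5, 4/9})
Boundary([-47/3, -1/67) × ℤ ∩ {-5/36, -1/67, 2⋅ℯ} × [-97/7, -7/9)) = {-5/36} × {-13, -12, …, -1}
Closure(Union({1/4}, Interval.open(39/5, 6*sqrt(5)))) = Union({1/4}, Interval(39/5, 6*sqrt(5)))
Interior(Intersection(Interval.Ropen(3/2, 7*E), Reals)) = Interval.open(3/2, 7*E)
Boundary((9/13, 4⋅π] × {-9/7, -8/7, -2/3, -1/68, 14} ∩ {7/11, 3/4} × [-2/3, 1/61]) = {3/4} × {-2/3, -1/68}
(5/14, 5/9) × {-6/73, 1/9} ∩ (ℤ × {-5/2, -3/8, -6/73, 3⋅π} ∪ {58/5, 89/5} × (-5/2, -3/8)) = ∅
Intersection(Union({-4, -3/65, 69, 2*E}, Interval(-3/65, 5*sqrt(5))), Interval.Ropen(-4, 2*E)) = Union({-4}, Interval.Ropen(-3/65, 2*E))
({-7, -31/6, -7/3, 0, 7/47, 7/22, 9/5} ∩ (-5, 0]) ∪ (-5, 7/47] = (-5, 7/47]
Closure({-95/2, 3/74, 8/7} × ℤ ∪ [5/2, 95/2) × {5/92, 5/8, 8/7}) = ({-95/2, 3/74, 8/7} × ℤ) ∪ ([5/2, 95/2] × {5/92, 5/8, 8/7})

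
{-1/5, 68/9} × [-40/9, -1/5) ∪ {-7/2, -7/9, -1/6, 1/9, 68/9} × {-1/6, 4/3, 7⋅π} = ({-1/5, 68/9} × [-40/9, -1/5)) ∪ ({-7/2, -7/9, -1/6, 1/9, 68/9} × {-1/6, 4/3, 7⋅π})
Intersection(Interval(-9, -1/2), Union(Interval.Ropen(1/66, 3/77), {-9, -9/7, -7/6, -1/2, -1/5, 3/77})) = {-9, -9/7, -7/6, -1/2}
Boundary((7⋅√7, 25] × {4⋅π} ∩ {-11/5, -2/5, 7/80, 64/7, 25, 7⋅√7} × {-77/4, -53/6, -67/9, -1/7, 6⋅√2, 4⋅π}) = {25} × {4⋅π}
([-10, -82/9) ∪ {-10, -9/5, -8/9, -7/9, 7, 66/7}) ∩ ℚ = {-9/5, -8/9, -7/9, 7, 66/7} ∪ (ℚ ∩ [-10, -82/9))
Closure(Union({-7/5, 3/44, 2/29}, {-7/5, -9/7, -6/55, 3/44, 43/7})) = {-7/5, -9/7, -6/55, 3/44, 2/29, 43/7}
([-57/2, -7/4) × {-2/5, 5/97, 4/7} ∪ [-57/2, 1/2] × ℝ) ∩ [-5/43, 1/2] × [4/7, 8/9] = [-5/43, 1/2] × [4/7, 8/9]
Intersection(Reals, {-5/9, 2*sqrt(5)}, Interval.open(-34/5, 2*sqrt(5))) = {-5/9}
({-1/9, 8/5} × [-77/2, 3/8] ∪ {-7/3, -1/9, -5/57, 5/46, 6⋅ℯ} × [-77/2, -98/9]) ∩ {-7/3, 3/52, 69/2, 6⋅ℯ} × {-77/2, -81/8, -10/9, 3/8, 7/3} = {-7/3, 6⋅ℯ} × {-77/2}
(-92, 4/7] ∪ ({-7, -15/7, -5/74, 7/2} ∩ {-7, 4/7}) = (-92, 4/7]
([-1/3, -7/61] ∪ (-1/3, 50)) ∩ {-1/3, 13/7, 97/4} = {-1/3, 13/7, 97/4}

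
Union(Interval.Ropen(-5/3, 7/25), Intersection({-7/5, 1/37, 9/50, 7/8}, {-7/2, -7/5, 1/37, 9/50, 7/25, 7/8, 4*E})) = Union({7/8}, Interval.Ropen(-5/3, 7/25))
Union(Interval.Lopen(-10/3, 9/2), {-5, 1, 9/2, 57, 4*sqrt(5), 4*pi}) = Union({-5, 57, 4*sqrt(5), 4*pi}, Interval.Lopen(-10/3, 9/2))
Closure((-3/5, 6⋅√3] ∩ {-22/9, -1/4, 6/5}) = {-1/4, 6/5}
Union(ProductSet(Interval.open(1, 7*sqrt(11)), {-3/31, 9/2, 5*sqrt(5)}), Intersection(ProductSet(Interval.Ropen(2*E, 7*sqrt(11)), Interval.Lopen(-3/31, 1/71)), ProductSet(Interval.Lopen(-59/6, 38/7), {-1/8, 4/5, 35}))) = ProductSet(Interval.open(1, 7*sqrt(11)), {-3/31, 9/2, 5*sqrt(5)})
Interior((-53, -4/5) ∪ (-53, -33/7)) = (-53, -4/5)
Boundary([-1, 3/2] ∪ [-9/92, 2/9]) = {-1, 3/2}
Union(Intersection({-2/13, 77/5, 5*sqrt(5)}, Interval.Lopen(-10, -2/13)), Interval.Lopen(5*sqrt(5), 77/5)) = Union({-2/13}, Interval.Lopen(5*sqrt(5), 77/5))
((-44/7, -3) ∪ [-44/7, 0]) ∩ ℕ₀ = {0}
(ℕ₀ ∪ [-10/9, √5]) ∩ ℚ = ℕ₀ ∪ (ℚ ∩ [-10/9, √5])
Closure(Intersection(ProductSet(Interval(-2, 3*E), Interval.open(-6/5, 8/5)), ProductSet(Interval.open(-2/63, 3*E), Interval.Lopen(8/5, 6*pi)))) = EmptySet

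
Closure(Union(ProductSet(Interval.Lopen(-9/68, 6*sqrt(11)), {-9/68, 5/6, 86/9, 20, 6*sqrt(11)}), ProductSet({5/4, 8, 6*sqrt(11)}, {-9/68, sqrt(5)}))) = Union(ProductSet({5/4, 8, 6*sqrt(11)}, {-9/68, sqrt(5)}), ProductSet(Interval(-9/68, 6*sqrt(11)), {-9/68, 5/6, 86/9, 20, 6*sqrt(11)}))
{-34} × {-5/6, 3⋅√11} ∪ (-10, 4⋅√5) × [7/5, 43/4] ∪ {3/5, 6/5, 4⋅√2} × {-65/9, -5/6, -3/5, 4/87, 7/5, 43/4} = ({-34} × {-5/6, 3⋅√11}) ∪ ((-10, 4⋅√5) × [7/5, 43/4]) ∪ ({3/5, 6/5, 4⋅√2} × {-65/9, -5/6, -3/5, 4/87, 7/5, 43/4})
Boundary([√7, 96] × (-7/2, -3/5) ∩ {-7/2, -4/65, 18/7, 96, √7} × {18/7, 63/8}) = ∅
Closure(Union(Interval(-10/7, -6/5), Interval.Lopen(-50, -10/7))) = Interval(-50, -6/5)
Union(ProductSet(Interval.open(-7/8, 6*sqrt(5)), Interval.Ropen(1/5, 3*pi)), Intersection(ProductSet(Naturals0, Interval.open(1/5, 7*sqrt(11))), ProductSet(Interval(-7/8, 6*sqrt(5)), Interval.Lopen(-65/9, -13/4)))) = ProductSet(Interval.open(-7/8, 6*sqrt(5)), Interval.Ropen(1/5, 3*pi))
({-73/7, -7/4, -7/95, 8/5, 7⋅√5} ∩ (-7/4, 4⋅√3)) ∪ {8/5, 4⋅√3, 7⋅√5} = {-7/95, 8/5, 4⋅√3, 7⋅√5}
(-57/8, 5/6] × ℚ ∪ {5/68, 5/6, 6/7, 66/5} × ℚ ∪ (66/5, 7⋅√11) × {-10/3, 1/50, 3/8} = (((-57/8, 5/6] ∪ {6/7, 66/5}) × ℚ) ∪ ((66/5, 7⋅√11) × {-10/3, 1/50, 3/8})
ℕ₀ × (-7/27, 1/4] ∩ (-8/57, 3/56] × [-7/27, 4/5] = {0} × (-7/27, 1/4]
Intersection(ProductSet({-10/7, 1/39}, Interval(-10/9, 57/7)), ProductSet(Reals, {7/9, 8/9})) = ProductSet({-10/7, 1/39}, {7/9, 8/9})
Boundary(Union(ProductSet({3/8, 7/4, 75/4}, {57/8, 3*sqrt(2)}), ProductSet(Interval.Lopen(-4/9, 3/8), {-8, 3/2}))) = Union(ProductSet({3/8, 7/4, 75/4}, {57/8, 3*sqrt(2)}), ProductSet(Interval(-4/9, 3/8), {-8, 3/2}))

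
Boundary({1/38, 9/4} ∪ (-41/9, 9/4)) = {-41/9, 9/4}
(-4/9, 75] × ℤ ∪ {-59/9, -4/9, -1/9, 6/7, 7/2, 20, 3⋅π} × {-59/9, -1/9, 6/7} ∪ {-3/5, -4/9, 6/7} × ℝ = ({-3/5, -4/9, 6/7} × ℝ) ∪ ((-4/9, 75] × ℤ) ∪ ({-59/9, -4/9, -1/9, 6/7, 7/2, 20, 3⋅π} × {-59/9, -1/9, 6/7})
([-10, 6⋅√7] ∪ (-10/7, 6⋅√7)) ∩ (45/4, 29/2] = (45/4, 29/2]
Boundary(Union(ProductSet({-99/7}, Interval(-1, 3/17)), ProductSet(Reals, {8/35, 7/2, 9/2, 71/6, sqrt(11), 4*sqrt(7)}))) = Union(ProductSet({-99/7}, Interval(-1, 3/17)), ProductSet(Reals, {8/35, 7/2, 9/2, 71/6, sqrt(11), 4*sqrt(7)}))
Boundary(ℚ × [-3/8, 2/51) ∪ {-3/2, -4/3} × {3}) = ({-3/2, -4/3} × {3}) ∪ (ℝ × [-3/8, 2/51])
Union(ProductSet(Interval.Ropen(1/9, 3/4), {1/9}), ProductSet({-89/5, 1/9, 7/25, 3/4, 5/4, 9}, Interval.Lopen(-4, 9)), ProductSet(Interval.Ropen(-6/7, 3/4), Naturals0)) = Union(ProductSet({-89/5, 1/9, 7/25, 3/4, 5/4, 9}, Interval.Lopen(-4, 9)), ProductSet(Interval.Ropen(-6/7, 3/4), Naturals0), ProductSet(Interval.Ropen(1/9, 3/4), {1/9}))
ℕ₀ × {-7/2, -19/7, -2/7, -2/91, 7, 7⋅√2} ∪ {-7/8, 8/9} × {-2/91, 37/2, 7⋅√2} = ({-7/8, 8/9} × {-2/91, 37/2, 7⋅√2}) ∪ (ℕ₀ × {-7/2, -19/7, -2/7, -2/91, 7, 7⋅√2})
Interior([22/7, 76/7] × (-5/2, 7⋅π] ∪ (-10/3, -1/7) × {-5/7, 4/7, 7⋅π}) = (22/7, 76/7) × (-5/2, 7⋅π)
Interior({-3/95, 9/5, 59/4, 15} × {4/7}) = ∅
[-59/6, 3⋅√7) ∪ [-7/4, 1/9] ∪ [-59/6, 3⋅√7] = [-59/6, 3⋅√7]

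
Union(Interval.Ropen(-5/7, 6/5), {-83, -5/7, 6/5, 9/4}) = Union({-83, 9/4}, Interval(-5/7, 6/5))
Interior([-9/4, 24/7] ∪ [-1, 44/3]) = (-9/4, 44/3)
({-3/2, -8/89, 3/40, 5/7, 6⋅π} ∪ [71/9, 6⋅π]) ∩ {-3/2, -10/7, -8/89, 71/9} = {-3/2, -8/89, 71/9}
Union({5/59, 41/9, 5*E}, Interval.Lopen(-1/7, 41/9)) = Union({5*E}, Interval.Lopen(-1/7, 41/9))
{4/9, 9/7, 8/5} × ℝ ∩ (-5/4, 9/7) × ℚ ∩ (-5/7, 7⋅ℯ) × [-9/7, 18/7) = {4/9} × (ℚ ∩ [-9/7, 18/7))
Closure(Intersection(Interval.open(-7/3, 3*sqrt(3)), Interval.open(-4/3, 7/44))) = Interval(-4/3, 7/44)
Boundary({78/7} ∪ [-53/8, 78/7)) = {-53/8, 78/7}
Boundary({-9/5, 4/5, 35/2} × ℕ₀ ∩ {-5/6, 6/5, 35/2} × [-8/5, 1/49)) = {35/2} × {0}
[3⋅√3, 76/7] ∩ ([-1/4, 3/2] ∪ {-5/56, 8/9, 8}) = {8}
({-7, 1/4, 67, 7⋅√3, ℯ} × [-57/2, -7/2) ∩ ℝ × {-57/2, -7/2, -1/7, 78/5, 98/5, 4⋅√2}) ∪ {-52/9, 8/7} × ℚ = ({-52/9, 8/7} × ℚ) ∪ ({-7, 1/4, 67, 7⋅√3, ℯ} × {-57/2})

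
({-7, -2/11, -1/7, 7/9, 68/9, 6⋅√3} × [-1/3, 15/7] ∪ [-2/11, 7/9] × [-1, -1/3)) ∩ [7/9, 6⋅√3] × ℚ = ({7/9} × (ℚ ∩ [-1, -1/3))) ∪ ({7/9, 68/9, 6⋅√3} × (ℚ ∩ [-1/3, 15/7]))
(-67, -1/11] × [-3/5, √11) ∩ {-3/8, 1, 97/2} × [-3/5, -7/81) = {-3/8} × [-3/5, -7/81)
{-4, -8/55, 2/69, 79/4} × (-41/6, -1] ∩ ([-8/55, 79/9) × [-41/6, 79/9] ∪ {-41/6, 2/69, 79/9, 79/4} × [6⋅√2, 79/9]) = {-8/55, 2/69} × (-41/6, -1]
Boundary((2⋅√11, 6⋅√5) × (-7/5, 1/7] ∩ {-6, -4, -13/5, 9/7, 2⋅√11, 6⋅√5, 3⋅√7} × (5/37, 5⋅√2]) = {3⋅√7} × [5/37, 1/7]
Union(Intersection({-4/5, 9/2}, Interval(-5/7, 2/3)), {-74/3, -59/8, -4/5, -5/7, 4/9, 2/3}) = {-74/3, -59/8, -4/5, -5/7, 4/9, 2/3}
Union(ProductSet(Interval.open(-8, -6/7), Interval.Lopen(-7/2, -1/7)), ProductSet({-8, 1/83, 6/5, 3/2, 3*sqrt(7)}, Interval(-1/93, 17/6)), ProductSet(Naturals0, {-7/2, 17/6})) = Union(ProductSet({-8, 1/83, 6/5, 3/2, 3*sqrt(7)}, Interval(-1/93, 17/6)), ProductSet(Interval.open(-8, -6/7), Interval.Lopen(-7/2, -1/7)), ProductSet(Naturals0, {-7/2, 17/6}))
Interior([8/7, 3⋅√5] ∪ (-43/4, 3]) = (-43/4, 3⋅√5)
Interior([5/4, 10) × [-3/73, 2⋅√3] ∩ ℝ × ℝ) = (5/4, 10) × (-3/73, 2⋅√3)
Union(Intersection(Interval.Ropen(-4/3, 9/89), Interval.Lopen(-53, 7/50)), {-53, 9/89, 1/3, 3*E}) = Union({-53, 1/3, 3*E}, Interval(-4/3, 9/89))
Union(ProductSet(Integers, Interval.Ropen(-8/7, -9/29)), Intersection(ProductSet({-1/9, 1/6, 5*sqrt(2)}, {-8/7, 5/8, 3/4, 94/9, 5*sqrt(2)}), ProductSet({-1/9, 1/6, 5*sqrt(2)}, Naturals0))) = ProductSet(Integers, Interval.Ropen(-8/7, -9/29))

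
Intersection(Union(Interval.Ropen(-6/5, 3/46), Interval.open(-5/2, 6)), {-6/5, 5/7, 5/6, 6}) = {-6/5, 5/7, 5/6}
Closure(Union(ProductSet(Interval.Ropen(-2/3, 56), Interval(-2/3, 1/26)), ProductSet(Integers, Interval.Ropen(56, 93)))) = Union(ProductSet(Integers, Interval(56, 93)), ProductSet(Interval(-2/3, 56), Interval(-2/3, 1/26)))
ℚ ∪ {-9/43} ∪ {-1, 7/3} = ℚ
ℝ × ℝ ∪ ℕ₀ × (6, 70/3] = ℝ × ℝ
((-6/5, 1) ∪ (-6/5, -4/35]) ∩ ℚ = ℚ ∩ (-6/5, 1)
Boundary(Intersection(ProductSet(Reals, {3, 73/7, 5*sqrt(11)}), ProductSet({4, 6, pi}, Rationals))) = ProductSet({4, 6, pi}, {3, 73/7})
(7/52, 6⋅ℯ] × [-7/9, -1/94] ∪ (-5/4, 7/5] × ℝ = ((-5/4, 7/5] × ℝ) ∪ ((7/52, 6⋅ℯ] × [-7/9, -1/94])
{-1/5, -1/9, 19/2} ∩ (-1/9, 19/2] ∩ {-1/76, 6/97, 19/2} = {19/2}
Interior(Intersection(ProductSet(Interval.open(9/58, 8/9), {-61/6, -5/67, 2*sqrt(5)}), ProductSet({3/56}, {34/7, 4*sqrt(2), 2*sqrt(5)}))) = EmptySet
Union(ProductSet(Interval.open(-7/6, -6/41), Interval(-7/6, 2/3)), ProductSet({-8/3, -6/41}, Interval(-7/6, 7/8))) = Union(ProductSet({-8/3, -6/41}, Interval(-7/6, 7/8)), ProductSet(Interval.open(-7/6, -6/41), Interval(-7/6, 2/3)))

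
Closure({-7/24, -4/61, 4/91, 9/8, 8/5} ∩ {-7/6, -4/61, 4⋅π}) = {-4/61}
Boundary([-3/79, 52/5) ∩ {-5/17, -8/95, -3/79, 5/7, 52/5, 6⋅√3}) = {-3/79, 5/7, 6⋅√3}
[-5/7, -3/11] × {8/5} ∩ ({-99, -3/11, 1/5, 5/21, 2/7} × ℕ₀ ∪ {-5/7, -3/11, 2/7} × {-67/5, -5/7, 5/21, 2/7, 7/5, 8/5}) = {-5/7, -3/11} × {8/5}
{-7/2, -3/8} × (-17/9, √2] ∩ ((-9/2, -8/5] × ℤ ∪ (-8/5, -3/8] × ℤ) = {-7/2, -3/8} × {-1, 0, 1}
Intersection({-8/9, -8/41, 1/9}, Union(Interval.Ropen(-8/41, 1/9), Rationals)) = {-8/9, -8/41, 1/9}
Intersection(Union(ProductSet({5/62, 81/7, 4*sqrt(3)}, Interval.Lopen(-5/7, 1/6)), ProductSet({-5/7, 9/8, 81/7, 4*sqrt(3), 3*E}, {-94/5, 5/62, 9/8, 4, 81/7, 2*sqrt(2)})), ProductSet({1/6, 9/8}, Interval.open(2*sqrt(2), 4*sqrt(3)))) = ProductSet({9/8}, {4})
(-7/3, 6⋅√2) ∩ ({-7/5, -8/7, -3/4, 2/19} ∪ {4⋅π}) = {-7/5, -8/7, -3/4, 2/19}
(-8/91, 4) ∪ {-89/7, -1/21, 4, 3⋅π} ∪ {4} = {-89/7, 3⋅π} ∪ (-8/91, 4]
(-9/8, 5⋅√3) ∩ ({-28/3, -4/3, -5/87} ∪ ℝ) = (-9/8, 5⋅√3)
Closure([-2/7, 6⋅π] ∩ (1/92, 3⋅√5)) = [1/92, 3⋅√5]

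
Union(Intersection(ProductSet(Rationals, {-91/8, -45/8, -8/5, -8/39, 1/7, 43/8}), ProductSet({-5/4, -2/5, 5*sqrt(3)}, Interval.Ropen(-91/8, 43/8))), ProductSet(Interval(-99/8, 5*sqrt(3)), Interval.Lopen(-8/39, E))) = Union(ProductSet({-5/4, -2/5}, {-91/8, -45/8, -8/5, -8/39, 1/7}), ProductSet(Interval(-99/8, 5*sqrt(3)), Interval.Lopen(-8/39, E)))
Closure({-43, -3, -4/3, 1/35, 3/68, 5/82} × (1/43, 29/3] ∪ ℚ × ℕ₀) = (ℝ × ℕ₀) ∪ ({-43, -3, -4/3, 1/35, 3/68, 5/82} × [1/43, 29/3])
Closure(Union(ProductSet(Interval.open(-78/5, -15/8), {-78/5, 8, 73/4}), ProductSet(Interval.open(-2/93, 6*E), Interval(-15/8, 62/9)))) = Union(ProductSet(Interval(-78/5, -15/8), {-78/5, 8, 73/4}), ProductSet(Interval(-2/93, 6*E), Interval(-15/8, 62/9)))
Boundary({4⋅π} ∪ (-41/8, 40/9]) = {-41/8, 40/9, 4⋅π}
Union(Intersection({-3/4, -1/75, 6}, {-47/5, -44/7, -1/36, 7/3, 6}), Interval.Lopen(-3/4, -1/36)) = Union({6}, Interval.Lopen(-3/4, -1/36))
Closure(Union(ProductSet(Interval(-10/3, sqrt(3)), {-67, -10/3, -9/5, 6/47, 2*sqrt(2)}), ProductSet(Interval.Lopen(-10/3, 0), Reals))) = Union(ProductSet(Interval(-10/3, 0), Reals), ProductSet(Interval(-10/3, sqrt(3)), {-67, -10/3, -9/5, 6/47, 2*sqrt(2)}))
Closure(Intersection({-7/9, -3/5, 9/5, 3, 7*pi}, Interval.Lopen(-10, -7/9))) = {-7/9}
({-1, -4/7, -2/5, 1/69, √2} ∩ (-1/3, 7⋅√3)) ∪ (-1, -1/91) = (-1, -1/91) ∪ {1/69, √2}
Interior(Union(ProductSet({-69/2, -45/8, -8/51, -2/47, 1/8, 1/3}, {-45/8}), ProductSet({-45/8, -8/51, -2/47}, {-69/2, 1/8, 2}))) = EmptySet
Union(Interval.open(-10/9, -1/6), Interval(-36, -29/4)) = Union(Interval(-36, -29/4), Interval.open(-10/9, -1/6))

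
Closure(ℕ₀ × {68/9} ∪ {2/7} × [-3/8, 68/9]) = (ℕ₀ × {68/9}) ∪ ({2/7} × [-3/8, 68/9])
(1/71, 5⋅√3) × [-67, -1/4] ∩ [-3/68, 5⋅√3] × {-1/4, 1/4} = (1/71, 5⋅√3) × {-1/4}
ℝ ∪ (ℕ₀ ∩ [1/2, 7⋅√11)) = ℝ ∪ {1, 2, …, 23}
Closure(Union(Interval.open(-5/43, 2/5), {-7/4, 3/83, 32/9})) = Union({-7/4, 32/9}, Interval(-5/43, 2/5))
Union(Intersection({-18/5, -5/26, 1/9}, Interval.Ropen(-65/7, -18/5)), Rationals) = Rationals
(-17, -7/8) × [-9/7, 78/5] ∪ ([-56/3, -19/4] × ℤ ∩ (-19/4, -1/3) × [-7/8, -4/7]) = (-17, -7/8) × [-9/7, 78/5]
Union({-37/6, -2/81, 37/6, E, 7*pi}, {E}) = {-37/6, -2/81, 37/6, E, 7*pi}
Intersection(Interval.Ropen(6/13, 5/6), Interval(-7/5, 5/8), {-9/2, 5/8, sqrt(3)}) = {5/8}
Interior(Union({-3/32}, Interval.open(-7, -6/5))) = Interval.open(-7, -6/5)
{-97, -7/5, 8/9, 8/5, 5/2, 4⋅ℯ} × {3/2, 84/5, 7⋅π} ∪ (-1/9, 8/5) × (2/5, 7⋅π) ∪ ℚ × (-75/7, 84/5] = (ℚ × (-75/7, 84/5]) ∪ ((-1/9, 8/5) × (2/5, 7⋅π)) ∪ ({-97, -7/5, 8/9, 8/5, 5/2, 4⋅ℯ} × {3/2, 84/5, 7⋅π})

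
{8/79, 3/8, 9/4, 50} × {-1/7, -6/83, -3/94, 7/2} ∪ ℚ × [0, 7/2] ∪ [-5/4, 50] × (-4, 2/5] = (ℚ × [0, 7/2]) ∪ ({8/79, 3/8, 9/4, 50} × {-1/7, -6/83, -3/94, 7/2}) ∪ ([-5/4, 50] × (-4, 2/5])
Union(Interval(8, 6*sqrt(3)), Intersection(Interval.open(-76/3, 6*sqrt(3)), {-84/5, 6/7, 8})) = Union({-84/5, 6/7}, Interval(8, 6*sqrt(3)))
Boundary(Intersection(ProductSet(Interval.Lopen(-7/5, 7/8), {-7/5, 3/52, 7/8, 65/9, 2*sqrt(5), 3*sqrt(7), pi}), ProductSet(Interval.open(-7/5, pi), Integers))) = EmptySet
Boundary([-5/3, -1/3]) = {-5/3, -1/3}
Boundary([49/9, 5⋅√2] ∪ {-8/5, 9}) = {-8/5, 49/9, 9, 5⋅√2}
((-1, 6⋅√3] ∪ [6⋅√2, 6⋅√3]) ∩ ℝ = (-1, 6⋅√3]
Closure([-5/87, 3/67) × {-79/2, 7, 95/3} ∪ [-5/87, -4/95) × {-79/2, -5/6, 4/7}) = ([-5/87, -4/95] × {-79/2, -5/6, 4/7}) ∪ ([-5/87, 3/67] × {-79/2, 7, 95/3})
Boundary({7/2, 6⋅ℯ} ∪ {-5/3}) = {-5/3, 7/2, 6⋅ℯ}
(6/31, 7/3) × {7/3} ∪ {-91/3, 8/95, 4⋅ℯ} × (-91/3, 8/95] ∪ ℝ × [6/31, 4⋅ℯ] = (ℝ × [6/31, 4⋅ℯ]) ∪ ({-91/3, 8/95, 4⋅ℯ} × (-91/3, 8/95])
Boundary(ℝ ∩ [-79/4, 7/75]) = {-79/4, 7/75}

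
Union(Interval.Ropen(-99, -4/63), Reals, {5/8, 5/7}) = Interval(-oo, oo)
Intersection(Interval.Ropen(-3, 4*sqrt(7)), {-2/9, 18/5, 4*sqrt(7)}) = {-2/9, 18/5}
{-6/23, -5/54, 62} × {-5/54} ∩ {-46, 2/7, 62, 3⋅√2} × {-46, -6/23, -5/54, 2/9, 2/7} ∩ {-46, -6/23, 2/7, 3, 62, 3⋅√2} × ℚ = {62} × {-5/54}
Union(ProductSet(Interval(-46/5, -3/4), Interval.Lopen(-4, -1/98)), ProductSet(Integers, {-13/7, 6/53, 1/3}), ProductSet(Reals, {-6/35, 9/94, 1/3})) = Union(ProductSet(Integers, {-13/7, 6/53, 1/3}), ProductSet(Interval(-46/5, -3/4), Interval.Lopen(-4, -1/98)), ProductSet(Reals, {-6/35, 9/94, 1/3}))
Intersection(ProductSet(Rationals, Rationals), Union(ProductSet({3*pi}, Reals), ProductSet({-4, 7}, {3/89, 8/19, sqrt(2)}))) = ProductSet({-4, 7}, {3/89, 8/19})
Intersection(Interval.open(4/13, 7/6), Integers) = Range(1, 2, 1)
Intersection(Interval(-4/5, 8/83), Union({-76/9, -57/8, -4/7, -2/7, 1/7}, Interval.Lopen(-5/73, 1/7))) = Union({-4/7, -2/7}, Interval.Lopen(-5/73, 8/83))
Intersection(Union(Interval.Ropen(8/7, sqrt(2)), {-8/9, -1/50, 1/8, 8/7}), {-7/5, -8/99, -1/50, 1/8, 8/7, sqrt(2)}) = {-1/50, 1/8, 8/7}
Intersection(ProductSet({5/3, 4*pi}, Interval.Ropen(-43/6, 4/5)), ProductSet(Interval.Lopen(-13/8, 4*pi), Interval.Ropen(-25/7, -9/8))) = ProductSet({5/3, 4*pi}, Interval.Ropen(-25/7, -9/8))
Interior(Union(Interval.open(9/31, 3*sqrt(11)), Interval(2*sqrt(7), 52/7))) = Interval.open(9/31, 3*sqrt(11))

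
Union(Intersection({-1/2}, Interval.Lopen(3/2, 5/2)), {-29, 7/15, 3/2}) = {-29, 7/15, 3/2}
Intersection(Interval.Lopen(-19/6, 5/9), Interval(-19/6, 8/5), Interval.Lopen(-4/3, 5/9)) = Interval.Lopen(-4/3, 5/9)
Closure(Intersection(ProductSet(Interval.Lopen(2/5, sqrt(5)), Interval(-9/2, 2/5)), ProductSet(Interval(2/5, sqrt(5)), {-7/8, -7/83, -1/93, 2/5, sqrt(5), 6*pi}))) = ProductSet(Interval(2/5, sqrt(5)), {-7/8, -7/83, -1/93, 2/5})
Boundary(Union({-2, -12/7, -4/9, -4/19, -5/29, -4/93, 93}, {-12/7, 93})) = {-2, -12/7, -4/9, -4/19, -5/29, -4/93, 93}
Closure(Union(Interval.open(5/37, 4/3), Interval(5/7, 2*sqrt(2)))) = Interval(5/37, 2*sqrt(2))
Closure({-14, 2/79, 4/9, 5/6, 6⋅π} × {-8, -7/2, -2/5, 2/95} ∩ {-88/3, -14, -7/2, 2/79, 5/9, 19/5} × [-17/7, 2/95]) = {-14, 2/79} × {-2/5, 2/95}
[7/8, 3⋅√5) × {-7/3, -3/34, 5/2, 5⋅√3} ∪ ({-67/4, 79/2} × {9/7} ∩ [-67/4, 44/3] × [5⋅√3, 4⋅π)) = [7/8, 3⋅√5) × {-7/3, -3/34, 5/2, 5⋅√3}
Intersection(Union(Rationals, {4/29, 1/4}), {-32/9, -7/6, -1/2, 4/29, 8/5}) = {-32/9, -7/6, -1/2, 4/29, 8/5}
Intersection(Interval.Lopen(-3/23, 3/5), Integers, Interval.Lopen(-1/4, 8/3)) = Range(0, 1, 1)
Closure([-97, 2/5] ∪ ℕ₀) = [-97, 2/5] ∪ ℕ₀ ∪ (ℕ₀ \ (-97, 2/5))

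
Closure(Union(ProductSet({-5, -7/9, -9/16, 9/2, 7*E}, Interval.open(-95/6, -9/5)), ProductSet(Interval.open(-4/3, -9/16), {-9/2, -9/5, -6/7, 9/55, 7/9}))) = Union(ProductSet({-5, -7/9, -9/16, 9/2, 7*E}, Interval(-95/6, -9/5)), ProductSet(Interval(-4/3, -9/16), {-9/2, -9/5, -6/7, 9/55, 7/9}))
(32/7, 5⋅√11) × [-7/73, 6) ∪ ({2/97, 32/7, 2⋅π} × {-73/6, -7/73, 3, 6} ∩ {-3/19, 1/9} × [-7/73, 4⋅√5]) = (32/7, 5⋅√11) × [-7/73, 6)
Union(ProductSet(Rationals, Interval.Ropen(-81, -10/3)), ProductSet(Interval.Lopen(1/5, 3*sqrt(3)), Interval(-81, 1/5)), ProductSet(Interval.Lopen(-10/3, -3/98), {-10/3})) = Union(ProductSet(Interval.Lopen(-10/3, -3/98), {-10/3}), ProductSet(Interval.Lopen(1/5, 3*sqrt(3)), Interval(-81, 1/5)), ProductSet(Rationals, Interval.Ropen(-81, -10/3)))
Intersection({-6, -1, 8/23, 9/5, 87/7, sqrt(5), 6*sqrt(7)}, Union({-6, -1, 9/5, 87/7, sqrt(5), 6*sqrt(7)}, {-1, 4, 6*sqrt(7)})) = {-6, -1, 9/5, 87/7, sqrt(5), 6*sqrt(7)}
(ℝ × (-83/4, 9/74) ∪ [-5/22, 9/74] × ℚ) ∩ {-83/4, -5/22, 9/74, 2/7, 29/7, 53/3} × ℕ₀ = ({-5/22, 9/74} × ℕ₀) ∪ ({-83/4, -5/22, 9/74, 2/7, 29/7, 53/3} × {0})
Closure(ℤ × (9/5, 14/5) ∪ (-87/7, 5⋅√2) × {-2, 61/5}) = (ℤ × [9/5, 14/5]) ∪ ([-87/7, 5⋅√2] × {-2, 61/5})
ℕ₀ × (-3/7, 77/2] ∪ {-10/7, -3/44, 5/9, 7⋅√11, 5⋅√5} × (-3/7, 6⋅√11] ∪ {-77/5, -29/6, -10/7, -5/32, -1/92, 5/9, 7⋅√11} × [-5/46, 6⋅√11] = (ℕ₀ × (-3/7, 77/2]) ∪ ({-77/5, -29/6, -10/7, -5/32, -1/92, 5/9, 7⋅√11} × [-5/46, 6⋅√11]) ∪ ({-10/7, -3/44, 5/9, 7⋅√11, 5⋅√5} × (-3/7, 6⋅√11])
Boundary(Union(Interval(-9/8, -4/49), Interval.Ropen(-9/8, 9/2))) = {-9/8, 9/2}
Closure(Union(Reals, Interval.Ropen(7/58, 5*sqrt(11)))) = Interval(-oo, oo)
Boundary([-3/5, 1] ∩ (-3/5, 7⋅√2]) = {-3/5, 1}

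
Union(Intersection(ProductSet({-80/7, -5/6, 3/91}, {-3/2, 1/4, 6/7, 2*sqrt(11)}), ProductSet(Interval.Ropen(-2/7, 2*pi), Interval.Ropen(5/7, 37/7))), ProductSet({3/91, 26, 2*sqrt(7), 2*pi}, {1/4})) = Union(ProductSet({3/91}, {6/7}), ProductSet({3/91, 26, 2*sqrt(7), 2*pi}, {1/4}))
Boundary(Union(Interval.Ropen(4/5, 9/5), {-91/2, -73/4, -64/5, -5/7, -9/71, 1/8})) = {-91/2, -73/4, -64/5, -5/7, -9/71, 1/8, 4/5, 9/5}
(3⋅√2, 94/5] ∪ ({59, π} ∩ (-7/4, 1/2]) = (3⋅√2, 94/5]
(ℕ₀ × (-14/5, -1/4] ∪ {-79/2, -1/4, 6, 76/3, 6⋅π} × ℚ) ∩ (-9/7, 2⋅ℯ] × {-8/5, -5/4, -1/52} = ({-1/4} × {-8/5, -5/4, -1/52}) ∪ ({0, 1, …, 5} × {-8/5, -5/4})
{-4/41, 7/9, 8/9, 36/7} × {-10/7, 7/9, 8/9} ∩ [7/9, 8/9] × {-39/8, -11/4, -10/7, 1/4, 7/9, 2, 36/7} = {7/9, 8/9} × {-10/7, 7/9}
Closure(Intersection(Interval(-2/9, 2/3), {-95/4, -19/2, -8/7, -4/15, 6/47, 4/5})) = {6/47}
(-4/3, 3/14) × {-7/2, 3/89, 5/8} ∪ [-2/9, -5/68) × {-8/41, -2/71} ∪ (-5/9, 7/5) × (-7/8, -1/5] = ([-2/9, -5/68) × {-8/41, -2/71}) ∪ ((-4/3, 3/14) × {-7/2, 3/89, 5/8}) ∪ ((-5/9, 7/5) × (-7/8, -1/5])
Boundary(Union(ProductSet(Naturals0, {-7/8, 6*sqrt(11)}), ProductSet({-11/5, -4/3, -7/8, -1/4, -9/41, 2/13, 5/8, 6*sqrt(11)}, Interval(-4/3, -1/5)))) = Union(ProductSet({-11/5, -4/3, -7/8, -1/4, -9/41, 2/13, 5/8, 6*sqrt(11)}, Interval(-4/3, -1/5)), ProductSet(Naturals0, {-7/8, 6*sqrt(11)}))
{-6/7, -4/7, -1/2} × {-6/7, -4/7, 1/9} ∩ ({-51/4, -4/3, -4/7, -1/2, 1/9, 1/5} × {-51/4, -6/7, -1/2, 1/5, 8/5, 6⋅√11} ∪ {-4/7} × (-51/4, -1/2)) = ({-4/7} × {-6/7, -4/7}) ∪ ({-4/7, -1/2} × {-6/7})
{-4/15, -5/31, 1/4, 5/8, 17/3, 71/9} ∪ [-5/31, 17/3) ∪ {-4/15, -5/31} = {-4/15, 71/9} ∪ [-5/31, 17/3]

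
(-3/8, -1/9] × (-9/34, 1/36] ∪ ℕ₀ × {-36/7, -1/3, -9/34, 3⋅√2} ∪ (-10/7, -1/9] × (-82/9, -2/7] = ((-10/7, -1/9] × (-82/9, -2/7]) ∪ ((-3/8, -1/9] × (-9/34, 1/36]) ∪ (ℕ₀ × {-36/7, -1/3, -9/34, 3⋅√2})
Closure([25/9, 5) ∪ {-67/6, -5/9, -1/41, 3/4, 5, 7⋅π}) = {-67/6, -5/9, -1/41, 3/4, 7⋅π} ∪ [25/9, 5]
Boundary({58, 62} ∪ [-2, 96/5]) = {-2, 96/5, 58, 62}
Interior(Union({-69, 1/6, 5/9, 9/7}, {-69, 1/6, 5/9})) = EmptySet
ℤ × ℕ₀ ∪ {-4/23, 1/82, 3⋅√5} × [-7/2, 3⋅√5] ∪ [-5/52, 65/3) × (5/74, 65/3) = (ℤ × ℕ₀) ∪ ([-5/52, 65/3) × (5/74, 65/3)) ∪ ({-4/23, 1/82, 3⋅√5} × [-7/2, 3⋅√5])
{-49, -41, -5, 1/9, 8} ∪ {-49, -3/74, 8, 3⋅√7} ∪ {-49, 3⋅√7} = {-49, -41, -5, -3/74, 1/9, 8, 3⋅√7}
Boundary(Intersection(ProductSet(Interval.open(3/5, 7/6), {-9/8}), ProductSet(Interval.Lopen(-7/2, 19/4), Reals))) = ProductSet(Interval(3/5, 7/6), {-9/8})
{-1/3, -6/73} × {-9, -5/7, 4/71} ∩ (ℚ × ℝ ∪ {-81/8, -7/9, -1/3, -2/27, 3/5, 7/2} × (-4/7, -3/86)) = {-1/3, -6/73} × {-9, -5/7, 4/71}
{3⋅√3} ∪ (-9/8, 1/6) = (-9/8, 1/6) ∪ {3⋅√3}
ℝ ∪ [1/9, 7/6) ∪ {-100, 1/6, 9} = (-∞, ∞)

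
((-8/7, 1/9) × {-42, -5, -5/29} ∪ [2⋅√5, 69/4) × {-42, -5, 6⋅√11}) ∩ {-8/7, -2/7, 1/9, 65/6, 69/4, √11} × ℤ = {-2/7, 65/6} × {-42, -5}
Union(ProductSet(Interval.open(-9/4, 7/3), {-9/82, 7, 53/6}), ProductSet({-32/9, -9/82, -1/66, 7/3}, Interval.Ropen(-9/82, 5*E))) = Union(ProductSet({-32/9, -9/82, -1/66, 7/3}, Interval.Ropen(-9/82, 5*E)), ProductSet(Interval.open(-9/4, 7/3), {-9/82, 7, 53/6}))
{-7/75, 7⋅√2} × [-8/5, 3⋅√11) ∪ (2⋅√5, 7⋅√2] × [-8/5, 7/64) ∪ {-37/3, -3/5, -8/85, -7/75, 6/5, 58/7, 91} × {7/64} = ({-37/3, -3/5, -8/85, -7/75, 6/5, 58/7, 91} × {7/64}) ∪ ({-7/75, 7⋅√2} × [-8/5, 3⋅√11)) ∪ ((2⋅√5, 7⋅√2] × [-8/5, 7/64))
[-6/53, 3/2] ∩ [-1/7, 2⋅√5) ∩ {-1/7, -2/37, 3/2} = {-2/37, 3/2}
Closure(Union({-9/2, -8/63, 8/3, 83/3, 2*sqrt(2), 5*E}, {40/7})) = {-9/2, -8/63, 8/3, 40/7, 83/3, 2*sqrt(2), 5*E}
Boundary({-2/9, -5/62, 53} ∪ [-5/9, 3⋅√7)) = {-5/9, 53, 3⋅√7}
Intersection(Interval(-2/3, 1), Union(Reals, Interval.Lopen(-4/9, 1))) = Interval(-2/3, 1)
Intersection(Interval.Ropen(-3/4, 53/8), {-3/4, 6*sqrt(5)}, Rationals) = {-3/4}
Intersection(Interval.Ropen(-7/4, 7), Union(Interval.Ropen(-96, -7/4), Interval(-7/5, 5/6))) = Interval(-7/5, 5/6)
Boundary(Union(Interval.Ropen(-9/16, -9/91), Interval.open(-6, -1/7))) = {-6, -9/91}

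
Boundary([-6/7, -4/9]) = {-6/7, -4/9}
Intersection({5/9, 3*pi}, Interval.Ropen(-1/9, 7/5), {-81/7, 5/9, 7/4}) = {5/9}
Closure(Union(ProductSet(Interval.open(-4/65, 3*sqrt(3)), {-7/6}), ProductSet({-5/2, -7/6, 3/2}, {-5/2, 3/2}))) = Union(ProductSet({-5/2, -7/6, 3/2}, {-5/2, 3/2}), ProductSet(Interval(-4/65, 3*sqrt(3)), {-7/6}))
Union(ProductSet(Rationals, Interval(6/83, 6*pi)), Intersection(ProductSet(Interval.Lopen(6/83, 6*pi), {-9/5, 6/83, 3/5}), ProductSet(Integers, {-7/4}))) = ProductSet(Rationals, Interval(6/83, 6*pi))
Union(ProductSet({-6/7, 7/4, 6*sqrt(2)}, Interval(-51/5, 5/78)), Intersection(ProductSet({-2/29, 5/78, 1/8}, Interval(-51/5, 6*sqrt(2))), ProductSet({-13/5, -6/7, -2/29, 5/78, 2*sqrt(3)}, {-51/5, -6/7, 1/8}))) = Union(ProductSet({-2/29, 5/78}, {-51/5, -6/7, 1/8}), ProductSet({-6/7, 7/4, 6*sqrt(2)}, Interval(-51/5, 5/78)))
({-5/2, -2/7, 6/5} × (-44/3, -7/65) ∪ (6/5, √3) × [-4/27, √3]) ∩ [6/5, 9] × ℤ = ({6/5} × {-14, -13, …, -1}) ∪ ((6/5, √3) × {0, 1})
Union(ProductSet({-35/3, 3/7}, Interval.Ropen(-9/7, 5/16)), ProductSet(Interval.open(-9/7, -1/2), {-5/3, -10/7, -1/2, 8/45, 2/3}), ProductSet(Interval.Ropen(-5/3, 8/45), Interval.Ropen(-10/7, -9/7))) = Union(ProductSet({-35/3, 3/7}, Interval.Ropen(-9/7, 5/16)), ProductSet(Interval.Ropen(-5/3, 8/45), Interval.Ropen(-10/7, -9/7)), ProductSet(Interval.open(-9/7, -1/2), {-5/3, -10/7, -1/2, 8/45, 2/3}))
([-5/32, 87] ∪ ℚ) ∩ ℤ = ℤ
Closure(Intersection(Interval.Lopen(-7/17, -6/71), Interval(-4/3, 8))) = Interval(-7/17, -6/71)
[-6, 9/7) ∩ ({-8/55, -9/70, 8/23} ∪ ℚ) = ℚ ∩ [-6, 9/7)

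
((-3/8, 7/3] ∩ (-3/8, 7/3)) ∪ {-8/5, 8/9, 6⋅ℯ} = {-8/5, 6⋅ℯ} ∪ (-3/8, 7/3)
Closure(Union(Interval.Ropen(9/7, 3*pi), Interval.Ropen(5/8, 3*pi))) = Interval(5/8, 3*pi)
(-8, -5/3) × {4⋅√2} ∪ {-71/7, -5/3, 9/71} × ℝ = ({-71/7, -5/3, 9/71} × ℝ) ∪ ((-8, -5/3) × {4⋅√2})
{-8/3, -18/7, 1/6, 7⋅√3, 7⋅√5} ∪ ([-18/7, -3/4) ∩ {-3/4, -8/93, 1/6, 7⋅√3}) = {-8/3, -18/7, 1/6, 7⋅√3, 7⋅√5}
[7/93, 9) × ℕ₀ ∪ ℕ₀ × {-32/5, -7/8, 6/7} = (ℕ₀ × {-32/5, -7/8, 6/7}) ∪ ([7/93, 9) × ℕ₀)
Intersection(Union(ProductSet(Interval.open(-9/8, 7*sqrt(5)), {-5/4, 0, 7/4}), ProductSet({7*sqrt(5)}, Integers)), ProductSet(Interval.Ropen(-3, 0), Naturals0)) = ProductSet(Interval.open(-9/8, 0), {0})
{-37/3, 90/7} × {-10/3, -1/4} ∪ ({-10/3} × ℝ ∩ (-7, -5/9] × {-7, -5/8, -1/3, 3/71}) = ({-37/3, 90/7} × {-10/3, -1/4}) ∪ ({-10/3} × {-7, -5/8, -1/3, 3/71})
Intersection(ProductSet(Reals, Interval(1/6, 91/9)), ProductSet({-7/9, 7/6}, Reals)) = ProductSet({-7/9, 7/6}, Interval(1/6, 91/9))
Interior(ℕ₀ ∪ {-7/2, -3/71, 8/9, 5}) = ∅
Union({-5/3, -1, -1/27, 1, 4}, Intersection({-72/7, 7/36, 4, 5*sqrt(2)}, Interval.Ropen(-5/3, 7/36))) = {-5/3, -1, -1/27, 1, 4}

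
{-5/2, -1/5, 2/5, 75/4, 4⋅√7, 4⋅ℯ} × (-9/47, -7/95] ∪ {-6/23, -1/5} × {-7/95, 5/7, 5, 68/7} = ({-6/23, -1/5} × {-7/95, 5/7, 5, 68/7}) ∪ ({-5/2, -1/5, 2/5, 75/4, 4⋅√7, 4⋅ℯ} × (-9/47, -7/95])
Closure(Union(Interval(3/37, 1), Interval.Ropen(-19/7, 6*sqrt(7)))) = Interval(-19/7, 6*sqrt(7))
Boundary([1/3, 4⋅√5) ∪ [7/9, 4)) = {1/3, 4⋅√5}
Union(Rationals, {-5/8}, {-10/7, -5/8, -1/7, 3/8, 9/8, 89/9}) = Rationals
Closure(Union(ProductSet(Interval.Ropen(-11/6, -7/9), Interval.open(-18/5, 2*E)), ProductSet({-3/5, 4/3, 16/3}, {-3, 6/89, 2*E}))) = Union(ProductSet({-11/6, -7/9}, Interval(-18/5, 2*E)), ProductSet({-3/5, 4/3, 16/3}, {-3, 6/89, 2*E}), ProductSet(Interval(-11/6, -7/9), {-18/5, 2*E}), ProductSet(Interval.Ropen(-11/6, -7/9), Interval.open(-18/5, 2*E)))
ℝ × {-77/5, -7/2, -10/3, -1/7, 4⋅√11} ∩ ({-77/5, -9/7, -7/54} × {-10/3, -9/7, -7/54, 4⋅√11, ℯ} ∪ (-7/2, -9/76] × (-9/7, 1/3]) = ((-7/2, -9/76] × {-1/7}) ∪ ({-77/5, -9/7, -7/54} × {-10/3, 4⋅√11})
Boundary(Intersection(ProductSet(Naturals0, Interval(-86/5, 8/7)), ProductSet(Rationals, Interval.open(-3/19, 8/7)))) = ProductSet(Naturals0, Interval(-3/19, 8/7))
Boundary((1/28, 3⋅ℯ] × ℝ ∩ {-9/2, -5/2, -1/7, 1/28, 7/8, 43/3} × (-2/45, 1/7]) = {7/8} × [-2/45, 1/7]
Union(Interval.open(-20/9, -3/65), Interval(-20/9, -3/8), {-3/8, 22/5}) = Union({22/5}, Interval.Ropen(-20/9, -3/65))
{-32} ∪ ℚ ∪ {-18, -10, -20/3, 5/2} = ℚ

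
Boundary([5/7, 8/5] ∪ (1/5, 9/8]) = {1/5, 8/5}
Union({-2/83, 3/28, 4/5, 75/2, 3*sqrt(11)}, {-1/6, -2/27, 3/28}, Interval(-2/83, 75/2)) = Union({-1/6, -2/27}, Interval(-2/83, 75/2))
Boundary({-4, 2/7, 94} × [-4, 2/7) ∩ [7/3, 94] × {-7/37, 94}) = {94} × {-7/37}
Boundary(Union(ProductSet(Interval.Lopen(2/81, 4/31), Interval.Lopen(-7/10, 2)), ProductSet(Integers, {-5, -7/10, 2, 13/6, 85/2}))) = Union(ProductSet({2/81, 4/31}, Interval(-7/10, 2)), ProductSet(Integers, {-5, -7/10, 2, 13/6, 85/2}), ProductSet(Interval(2/81, 4/31), {-7/10, 2}))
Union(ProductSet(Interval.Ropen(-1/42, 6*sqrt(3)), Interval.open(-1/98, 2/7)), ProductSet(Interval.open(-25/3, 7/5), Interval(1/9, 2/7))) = Union(ProductSet(Interval.open(-25/3, 7/5), Interval(1/9, 2/7)), ProductSet(Interval.Ropen(-1/42, 6*sqrt(3)), Interval.open(-1/98, 2/7)))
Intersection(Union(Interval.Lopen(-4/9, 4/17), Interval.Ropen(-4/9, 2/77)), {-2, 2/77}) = {2/77}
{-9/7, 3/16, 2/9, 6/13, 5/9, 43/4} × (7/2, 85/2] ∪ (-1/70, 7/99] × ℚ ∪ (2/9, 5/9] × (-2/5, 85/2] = ((-1/70, 7/99] × ℚ) ∪ ((2/9, 5/9] × (-2/5, 85/2]) ∪ ({-9/7, 3/16, 2/9, 6/13, 5/9, 43/4} × (7/2, 85/2])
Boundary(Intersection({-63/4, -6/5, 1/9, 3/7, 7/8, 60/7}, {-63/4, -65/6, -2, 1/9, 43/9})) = {-63/4, 1/9}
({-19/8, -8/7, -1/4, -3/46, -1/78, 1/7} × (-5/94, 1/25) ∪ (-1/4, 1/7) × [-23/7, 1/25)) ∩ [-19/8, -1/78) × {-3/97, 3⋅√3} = ({-19/8, -8/7} ∪ [-1/4, -1/78)) × {-3/97}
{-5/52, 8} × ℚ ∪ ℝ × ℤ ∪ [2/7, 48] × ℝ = (ℝ × ℤ) ∪ ({-5/52, 8} × ℚ) ∪ ([2/7, 48] × ℝ)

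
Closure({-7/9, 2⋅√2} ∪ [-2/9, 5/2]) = {-7/9, 2⋅√2} ∪ [-2/9, 5/2]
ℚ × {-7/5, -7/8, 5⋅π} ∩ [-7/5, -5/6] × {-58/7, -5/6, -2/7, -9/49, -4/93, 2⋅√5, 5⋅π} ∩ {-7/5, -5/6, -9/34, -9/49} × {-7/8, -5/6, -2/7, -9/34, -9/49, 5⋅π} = {-7/5, -5/6} × {5⋅π}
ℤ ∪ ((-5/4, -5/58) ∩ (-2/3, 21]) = ℤ ∪ (-2/3, -5/58)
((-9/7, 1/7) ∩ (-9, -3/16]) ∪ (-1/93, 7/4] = (-9/7, -3/16] ∪ (-1/93, 7/4]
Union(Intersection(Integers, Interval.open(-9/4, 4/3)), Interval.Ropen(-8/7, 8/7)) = Union(Interval.Ropen(-8/7, 8/7), Range(-2, 2, 1))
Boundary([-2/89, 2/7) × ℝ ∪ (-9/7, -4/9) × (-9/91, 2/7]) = ({-9/7, -4/9} × [-9/91, 2/7]) ∪ ({-2/89, 2/7} × (-∞, ∞)) ∪ ([-9/7, -4/9] × {-9/91, 2/7})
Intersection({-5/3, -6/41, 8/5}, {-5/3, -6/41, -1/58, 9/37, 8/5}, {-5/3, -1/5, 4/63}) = {-5/3}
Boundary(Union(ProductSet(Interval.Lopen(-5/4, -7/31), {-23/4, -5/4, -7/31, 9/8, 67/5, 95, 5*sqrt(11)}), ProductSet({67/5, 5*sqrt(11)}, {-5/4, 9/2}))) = Union(ProductSet({67/5, 5*sqrt(11)}, {-5/4, 9/2}), ProductSet(Interval(-5/4, -7/31), {-23/4, -5/4, -7/31, 9/8, 67/5, 95, 5*sqrt(11)}))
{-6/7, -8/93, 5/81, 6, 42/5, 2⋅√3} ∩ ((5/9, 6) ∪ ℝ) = {-6/7, -8/93, 5/81, 6, 42/5, 2⋅√3}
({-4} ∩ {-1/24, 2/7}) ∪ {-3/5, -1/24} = {-3/5, -1/24}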